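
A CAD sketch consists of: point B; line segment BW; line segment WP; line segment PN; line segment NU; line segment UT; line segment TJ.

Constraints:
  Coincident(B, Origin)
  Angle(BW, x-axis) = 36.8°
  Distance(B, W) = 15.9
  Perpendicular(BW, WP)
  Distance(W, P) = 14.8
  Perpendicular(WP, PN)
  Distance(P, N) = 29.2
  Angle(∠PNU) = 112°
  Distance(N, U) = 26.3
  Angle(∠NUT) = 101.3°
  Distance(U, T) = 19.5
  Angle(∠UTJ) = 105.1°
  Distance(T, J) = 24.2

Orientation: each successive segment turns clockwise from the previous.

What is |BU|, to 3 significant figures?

25.1

B is at the origin; BW runs at 36.8° with length 15.9, so W = (12.7, 9.52). The perpendicularity gives WP at right angles to BW, so WP runs at -53.2°; with |WP| = 14.8, P = (21.6, -2.33). WP ⟂ PN, so PN runs at -143°; with |PN| = 29.2, N = (-1.78, -19.8). ∠PNU = 112.0° gives NU at 149° from the x-axis; with |NU| = 26.3, U = (-24.3, -6.19). Then |BU| = |U − B| = 25.1.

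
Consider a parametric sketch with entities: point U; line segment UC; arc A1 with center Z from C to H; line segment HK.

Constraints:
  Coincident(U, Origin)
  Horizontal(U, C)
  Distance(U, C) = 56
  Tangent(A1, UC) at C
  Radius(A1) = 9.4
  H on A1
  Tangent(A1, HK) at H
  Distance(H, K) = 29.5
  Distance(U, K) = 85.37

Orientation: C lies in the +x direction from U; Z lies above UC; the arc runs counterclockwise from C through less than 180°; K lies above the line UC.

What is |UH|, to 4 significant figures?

63.85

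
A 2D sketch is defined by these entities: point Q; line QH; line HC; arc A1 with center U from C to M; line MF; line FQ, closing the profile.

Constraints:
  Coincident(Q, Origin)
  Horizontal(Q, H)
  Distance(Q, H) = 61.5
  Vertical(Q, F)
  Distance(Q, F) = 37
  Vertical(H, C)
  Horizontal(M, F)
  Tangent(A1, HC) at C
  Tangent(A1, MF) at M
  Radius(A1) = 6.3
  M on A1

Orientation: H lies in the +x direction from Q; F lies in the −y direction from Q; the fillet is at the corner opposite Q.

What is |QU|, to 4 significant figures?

63.16

Q is at the origin; Q and H share the same y with |QH| = 61.5 and H on the +x side, so H = (61.50, 0.000). QF is vertical with |QF| = 37.0 and F on the −y side, so F = (0.000, -37.00). The virtual corner opposite Q is at (61.50, -37.00). Tangency of A1 to HC means the radius UC is perpendicular to HC and tangency of A1 to MF means the radius UM is perpendicular to MF, with radius 6.3, so the center U sits 6.3 in from both sides at U = (55.20, -30.70). Then |QU| = |U − Q| = 63.16.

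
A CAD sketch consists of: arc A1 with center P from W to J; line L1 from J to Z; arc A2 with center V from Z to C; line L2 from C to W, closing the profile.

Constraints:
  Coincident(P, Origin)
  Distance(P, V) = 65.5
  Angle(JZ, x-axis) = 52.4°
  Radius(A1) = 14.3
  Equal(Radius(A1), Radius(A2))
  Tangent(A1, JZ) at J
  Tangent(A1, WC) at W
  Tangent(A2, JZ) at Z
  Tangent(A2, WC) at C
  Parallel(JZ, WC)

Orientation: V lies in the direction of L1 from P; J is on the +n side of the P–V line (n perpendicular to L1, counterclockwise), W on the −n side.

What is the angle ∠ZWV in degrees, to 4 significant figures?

11.27°

The slot axis is L1's direction at 52.4°, so u = (cos 52.4°, sin 52.4°) = (0.6101, 0.7923) and n = (−sin 52.4°, cos 52.4°) = (-0.7923, 0.6101). P is at the origin and V lies 65.5 along u from P, so V = 65.5·u = (39.96, 51.89). Tangency of A1 to both parallel lines with radius 14.3 puts J and W at P ± 14.3·n: J = (-11.33, 8.725), W = (11.33, -8.725). Equal radii place Z and C the same way about V: Z = V + 14.3·n = (28.63, 60.62), C = V − 14.3·n = (51.29, 43.17). Then cos ∠ZWV = WZ·WV / (|WZ||WV|), giving 11.27°.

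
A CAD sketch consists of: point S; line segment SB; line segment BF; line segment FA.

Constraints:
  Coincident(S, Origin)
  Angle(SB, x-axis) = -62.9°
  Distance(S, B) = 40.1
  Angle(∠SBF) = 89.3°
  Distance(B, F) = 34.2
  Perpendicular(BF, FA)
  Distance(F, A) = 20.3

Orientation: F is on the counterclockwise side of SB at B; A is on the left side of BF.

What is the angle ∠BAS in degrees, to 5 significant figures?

61.117°

S is at the origin; SB runs at -62.9° with length 40.1, so B = 40.1·(cos -62.9°, sin -62.9°) = (18.267, -35.698). ∠SBF = 89.3°, so BF runs at -62.9° + (180° − 89.3°) = 27.800° from the x-axis; with |BF| = 34.2, F = B + 34.2·(cos 27.800°, sin 27.800°) = (48.520, -19.747). BF ⟂ FA; with |FA| = 20.3 on the left of BF, A = F + 20.3·(-0.46639, 0.88458) = (39.052, -1.7901). Then cos ∠BAS = AB·AS / (|AB||AS|), giving 61.117°.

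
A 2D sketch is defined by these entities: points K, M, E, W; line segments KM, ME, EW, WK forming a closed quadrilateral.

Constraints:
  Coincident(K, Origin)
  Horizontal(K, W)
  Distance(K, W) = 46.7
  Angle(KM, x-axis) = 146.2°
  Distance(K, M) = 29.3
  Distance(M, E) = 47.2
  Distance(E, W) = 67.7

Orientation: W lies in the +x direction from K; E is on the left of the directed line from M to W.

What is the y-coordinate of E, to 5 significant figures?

53.300

Checks: |ME| = 47.20 ✓; |EW| = 67.70 ✓.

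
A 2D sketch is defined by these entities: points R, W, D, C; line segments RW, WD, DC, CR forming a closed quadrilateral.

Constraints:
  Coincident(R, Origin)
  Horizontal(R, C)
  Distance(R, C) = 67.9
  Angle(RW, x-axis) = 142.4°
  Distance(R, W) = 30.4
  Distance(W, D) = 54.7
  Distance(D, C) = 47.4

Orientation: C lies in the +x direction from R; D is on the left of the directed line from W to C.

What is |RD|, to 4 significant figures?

40.97

R is at the origin; RC is horizontal with |RC| = 67.9 and C in +x, so C = (67.9, 0). RW runs at 142.4° with |RW| = 30.4, so W = (-24.09, 18.55). D is determined by |WD| = 54.7 and |DC| = 47.4 together: it lies at the intersection of circle(W, 54.7) and circle(C, 47.4). With |WC| = 93.84, the foot of the radical line on WC is 50.89 from W and the perpendicular offset is √(54.7² − 50.89²) = 20.06. Taking the left-of-WC solution: D = (29.76, 28.15).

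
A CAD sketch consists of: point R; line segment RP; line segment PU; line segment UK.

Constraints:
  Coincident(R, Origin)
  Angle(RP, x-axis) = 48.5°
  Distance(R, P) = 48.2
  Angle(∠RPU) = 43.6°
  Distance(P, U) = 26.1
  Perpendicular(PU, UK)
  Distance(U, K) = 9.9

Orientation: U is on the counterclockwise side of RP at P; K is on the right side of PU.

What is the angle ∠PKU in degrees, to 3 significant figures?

69.2°

R is at the origin; RP runs at 48.5° with length 48.2, so P = 48.2·(cos 48.5°, sin 48.5°) = (31.9, 36.1). ∠RPU = 43.6°, so PU runs at 48.5° + (180° − 43.6°) = 185° from the x-axis; with |PU| = 26.1, U = P + 26.1·(cos 185°, sin 185°) = (5.93, 33.9). PU is perpendicular to UK; with |UK| = 9.9 on the right of PU, K = U + 9.9·(-0.0854, 0.996) = (5.09, 43.7). Then cos ∠PKU = KP·KU / (|KP||KU|), giving 69.2°.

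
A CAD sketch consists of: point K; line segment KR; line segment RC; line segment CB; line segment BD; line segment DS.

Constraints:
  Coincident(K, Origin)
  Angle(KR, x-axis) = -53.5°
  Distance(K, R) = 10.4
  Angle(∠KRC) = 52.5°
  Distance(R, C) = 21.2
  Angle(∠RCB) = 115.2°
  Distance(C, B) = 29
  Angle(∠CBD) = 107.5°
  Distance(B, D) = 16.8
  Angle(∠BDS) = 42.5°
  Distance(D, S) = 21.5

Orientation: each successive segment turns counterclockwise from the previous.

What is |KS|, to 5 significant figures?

18.471

∠CBD = 107.5° gives BD at -148.70° from the x-axis; with |BD| = 16.8, D = (-24.145, 22.393). ∠BDS = 42.5° gives DS at -11.200° from the x-axis; with |DS| = 21.5, S = (-3.0547, 18.217). Then |KS| = |S − K| = 18.471.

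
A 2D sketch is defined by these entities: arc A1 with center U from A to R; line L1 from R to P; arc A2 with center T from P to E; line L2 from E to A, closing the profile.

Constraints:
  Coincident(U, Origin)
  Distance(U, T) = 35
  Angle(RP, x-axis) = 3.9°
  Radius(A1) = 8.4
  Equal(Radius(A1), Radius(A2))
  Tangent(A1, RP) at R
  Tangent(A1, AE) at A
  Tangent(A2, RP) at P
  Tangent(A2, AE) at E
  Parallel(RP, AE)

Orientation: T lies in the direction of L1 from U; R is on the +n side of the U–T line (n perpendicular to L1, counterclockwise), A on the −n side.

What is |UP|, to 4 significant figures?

35.99

Tangency of A1 to both parallel lines with radius 8.4 puts R and A at U ± 8.4·n: R = (-0.5713, 8.381), A = (0.5713, -8.381). Equal radii place P and E the same way about T: P = T + 8.4·n = (34.35, 10.76), E = T − 8.4·n = (35.49, -6.000). Then |UP| = |P − U| = 35.99.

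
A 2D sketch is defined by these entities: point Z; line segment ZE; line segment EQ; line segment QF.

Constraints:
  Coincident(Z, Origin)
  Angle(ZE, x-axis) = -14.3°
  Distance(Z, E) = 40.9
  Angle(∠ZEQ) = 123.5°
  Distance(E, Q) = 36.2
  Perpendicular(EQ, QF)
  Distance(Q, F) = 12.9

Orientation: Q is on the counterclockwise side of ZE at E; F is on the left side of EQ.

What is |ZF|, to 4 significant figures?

62.48

∠ZEQ = 123.5°, so EQ runs at -14.3° + (180° − 123.5°) = 42.20° from the x-axis; with |EQ| = 36.2, Q = E + 36.2·(cos 42.20°, sin 42.20°) = (66.45, 14.21). EQ is perpendicular to QF; with |QF| = 12.9 on the left of EQ, F = Q + 12.9·(-0.6717, 0.7408) = (57.78, 23.77). Then |ZF| = |F − Z| = 62.48.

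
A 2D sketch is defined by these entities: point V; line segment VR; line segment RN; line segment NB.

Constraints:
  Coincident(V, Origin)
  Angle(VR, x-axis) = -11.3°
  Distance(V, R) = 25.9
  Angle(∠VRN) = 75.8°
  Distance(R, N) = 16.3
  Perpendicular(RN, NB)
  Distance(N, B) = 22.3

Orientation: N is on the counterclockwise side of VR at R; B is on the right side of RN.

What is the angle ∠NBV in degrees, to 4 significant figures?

11.85°

V is at the origin; VR runs at -11.3° with length 25.9, so R = 25.9·(cos -11.3°, sin -11.3°) = (25.40, -5.075). ∠VRN = 75.8°, so RN runs at -11.3° + (180° − 75.8°) = 92.90° from the x-axis; with |RN| = 16.3, N = R + 16.3·(cos 92.90°, sin 92.90°) = (24.57, 11.20). RN ⟂ NB; with |NB| = 22.3 on the right of RN, B = N + 22.3·(0.9987, 0.05059) = (46.84, 12.33). Then cos ∠NBV = BN·BV / (|BN||BV|), giving 11.85°.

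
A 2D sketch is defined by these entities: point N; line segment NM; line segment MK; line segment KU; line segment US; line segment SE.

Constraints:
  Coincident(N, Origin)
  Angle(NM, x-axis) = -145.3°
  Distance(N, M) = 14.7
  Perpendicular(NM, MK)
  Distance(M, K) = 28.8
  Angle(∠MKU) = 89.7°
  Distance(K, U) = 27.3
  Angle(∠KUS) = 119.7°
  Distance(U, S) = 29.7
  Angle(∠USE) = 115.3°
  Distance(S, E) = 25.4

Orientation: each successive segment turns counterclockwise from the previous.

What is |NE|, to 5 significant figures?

21.873

N is at the origin; NM runs at -145.3° with length 14.7, so M = (-12.086, -8.3684). The perpendicularity gives MK at right angles to NM, so MK runs at -55.300°; with |MK| = 28.8, K = (4.3097, -32.046). ∠MKU = 89.7° gives KU at 35.000° from the x-axis; with |KU| = 27.3, U = (26.673, -16.388). ∠KUS = 119.7° gives US at 95.300° from the x-axis; with |US| = 29.7, S = (23.929, 13.186). ∠USE = 115.3° gives SE at 160.00° from the x-axis; with |SE| = 25.4, E = (0.060985, 21.873). Then |NE| = |E − N| = 21.873.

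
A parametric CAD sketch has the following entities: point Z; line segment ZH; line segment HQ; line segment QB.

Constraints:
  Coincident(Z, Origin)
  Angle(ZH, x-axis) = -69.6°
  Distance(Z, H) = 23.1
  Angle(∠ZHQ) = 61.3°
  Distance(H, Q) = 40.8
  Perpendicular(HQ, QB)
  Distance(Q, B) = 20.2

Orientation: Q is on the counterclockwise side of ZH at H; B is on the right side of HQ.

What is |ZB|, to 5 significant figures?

50.196

∠ZHQ = 61.3°, so HQ runs at -69.6° + (180° − 61.3°) = 49.100° from the x-axis; with |HQ| = 40.8, Q = H + 40.8·(cos 49.100°, sin 49.100°) = (34.765, 9.1876). The perpendicularity gives QB at right angles to HQ; with |QB| = 20.2 on the right of HQ, B = Q + 20.2·(0.75585, -0.65474) = (50.034, -4.0382). Then |ZB| = |B − Z| = 50.196.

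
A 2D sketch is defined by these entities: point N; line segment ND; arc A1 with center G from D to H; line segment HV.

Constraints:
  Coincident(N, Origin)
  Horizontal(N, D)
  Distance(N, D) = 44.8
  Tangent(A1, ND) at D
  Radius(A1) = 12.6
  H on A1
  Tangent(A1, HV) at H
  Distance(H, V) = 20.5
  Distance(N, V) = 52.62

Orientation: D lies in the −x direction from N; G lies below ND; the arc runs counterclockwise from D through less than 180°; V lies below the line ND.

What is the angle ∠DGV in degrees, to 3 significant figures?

165°

Checks: N.y = 0.00, D.y = 0.00 ✓; |GH| = 12.60 ✓; ∠(GH, HV) = 90.00° ✓; |HV| = 20.50 ✓; |NV| = 52.62 ✓.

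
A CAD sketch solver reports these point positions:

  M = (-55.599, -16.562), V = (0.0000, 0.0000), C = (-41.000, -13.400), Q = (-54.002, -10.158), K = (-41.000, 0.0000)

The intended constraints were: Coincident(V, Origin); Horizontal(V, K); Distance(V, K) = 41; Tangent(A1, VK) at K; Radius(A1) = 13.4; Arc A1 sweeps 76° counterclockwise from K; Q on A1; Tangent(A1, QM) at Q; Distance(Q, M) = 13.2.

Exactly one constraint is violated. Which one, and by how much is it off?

Distance(Q, M) = 13.2 — off by 6.60.

V = (0.00, 0.00) ✓; V.y = 0.00, K.y = 0.00 ✓; |VK| = 41.00 ✓; ∠(CK, KV) = 90.00° ✓; |CK| = 13.40 ✓; bearing(C→Q) − bearing(C→K) = 76.00° ✓; |CQ| = 13.40 ✓; ∠(CQ, QM) = 90.00° ✓; |QM| = 6.600 ✗.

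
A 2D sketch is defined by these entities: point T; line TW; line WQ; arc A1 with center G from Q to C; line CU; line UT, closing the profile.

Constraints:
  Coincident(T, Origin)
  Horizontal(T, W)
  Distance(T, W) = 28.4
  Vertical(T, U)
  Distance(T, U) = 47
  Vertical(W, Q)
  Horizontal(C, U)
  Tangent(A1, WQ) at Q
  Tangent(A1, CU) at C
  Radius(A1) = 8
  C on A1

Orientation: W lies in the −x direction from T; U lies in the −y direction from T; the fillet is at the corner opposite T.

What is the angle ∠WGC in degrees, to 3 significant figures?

168°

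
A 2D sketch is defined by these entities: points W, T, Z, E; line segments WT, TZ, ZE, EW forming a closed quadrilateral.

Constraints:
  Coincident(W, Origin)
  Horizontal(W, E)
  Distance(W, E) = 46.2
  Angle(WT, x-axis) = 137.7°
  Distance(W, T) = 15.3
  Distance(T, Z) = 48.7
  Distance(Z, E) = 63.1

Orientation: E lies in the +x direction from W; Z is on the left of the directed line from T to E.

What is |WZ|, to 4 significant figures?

54.39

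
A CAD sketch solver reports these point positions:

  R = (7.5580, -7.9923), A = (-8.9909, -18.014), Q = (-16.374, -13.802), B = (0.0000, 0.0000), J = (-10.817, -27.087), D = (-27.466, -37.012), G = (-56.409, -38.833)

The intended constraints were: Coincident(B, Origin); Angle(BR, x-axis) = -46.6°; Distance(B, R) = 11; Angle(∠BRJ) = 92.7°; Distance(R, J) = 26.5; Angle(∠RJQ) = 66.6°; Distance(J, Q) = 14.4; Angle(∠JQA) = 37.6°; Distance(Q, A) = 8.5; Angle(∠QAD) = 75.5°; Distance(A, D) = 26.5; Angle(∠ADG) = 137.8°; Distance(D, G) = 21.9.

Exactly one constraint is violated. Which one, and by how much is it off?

Distance(D, G) = 21.9 — off by 7.10.

B = (0.00, 0.00) ✓; BR at -46.60° ✓; |BR| = 11.00 ✓; ∠BRJ = 92.70° ✓; |RJ| = 26.50 ✓; ∠RJQ = 66.60° ✓; |JQ| = 14.40 ✓; ∠JQA = 37.60° ✓; |QA| = 8.500 ✓; ∠QAD = 75.50° ✓; |AD| = 26.50 ✓; ∠ADG = 137.8° ✓; |DG| = 29.00 ✗.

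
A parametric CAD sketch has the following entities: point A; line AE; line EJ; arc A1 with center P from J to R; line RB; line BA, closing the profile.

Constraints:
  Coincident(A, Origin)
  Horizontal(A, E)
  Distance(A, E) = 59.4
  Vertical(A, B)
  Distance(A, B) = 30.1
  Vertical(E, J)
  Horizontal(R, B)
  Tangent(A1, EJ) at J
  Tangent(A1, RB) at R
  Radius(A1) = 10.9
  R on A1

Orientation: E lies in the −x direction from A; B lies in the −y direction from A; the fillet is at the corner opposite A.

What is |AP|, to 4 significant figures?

52.16

A is at the origin; AE is horizontal with |AE| = 59.4 and E on the −x side, so E = (-59.40, 0.000). AB is vertical with |AB| = 30.1 and B on the −y side, so B = (0.000, -30.10). The virtual corner opposite A is at (-59.40, -30.10). Since A1 is tangent to EJ there, PJ ⟂ EJ and since A1 is tangent to RB there, PR ⟂ RB, with radius 10.9, so the center P sits 10.9 in from both sides at P = (-48.50, -19.20). Then |AP| = |P − A| = 52.16.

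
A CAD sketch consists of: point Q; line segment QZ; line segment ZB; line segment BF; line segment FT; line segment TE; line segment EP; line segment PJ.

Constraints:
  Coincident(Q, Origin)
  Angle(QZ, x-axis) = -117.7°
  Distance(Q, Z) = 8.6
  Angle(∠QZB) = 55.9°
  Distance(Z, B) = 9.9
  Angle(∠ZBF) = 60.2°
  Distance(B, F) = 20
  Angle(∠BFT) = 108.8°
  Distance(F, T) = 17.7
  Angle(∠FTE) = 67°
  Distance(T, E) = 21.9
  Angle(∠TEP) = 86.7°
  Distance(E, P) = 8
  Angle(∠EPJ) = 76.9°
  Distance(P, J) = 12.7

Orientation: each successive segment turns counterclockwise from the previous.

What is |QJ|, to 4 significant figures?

13.51

Q is at the origin; QZ runs at -117.7° with length 8.6, so Z = (-3.998, -7.614). ∠QZB = 55.9° gives ZB at 6.400° from the x-axis; with |ZB| = 9.9, B = (5.841, -6.511). ∠ZBF = 60.2° gives BF at 126.2° from the x-axis; with |BF| = 20.0, F = (-5.971, 9.628). ∠BFT = 108.8° gives FT at -162.6° from the x-axis; with |FT| = 17.7, T = (-22.86, 4.335). ∠FTE = 67.0° gives TE at -49.60° from the x-axis; with |TE| = 21.9, E = (-8.668, -12.34). ∠TEP = 86.7° gives EP at 43.70° from the x-axis; with |EP| = 8.0, P = (-2.884, -6.815). ∠EPJ = 76.9° gives PJ at 146.8° from the x-axis; with |PJ| = 12.7, J = (-13.51, 0.1388). Then |QJ| = |J − Q| = 13.51.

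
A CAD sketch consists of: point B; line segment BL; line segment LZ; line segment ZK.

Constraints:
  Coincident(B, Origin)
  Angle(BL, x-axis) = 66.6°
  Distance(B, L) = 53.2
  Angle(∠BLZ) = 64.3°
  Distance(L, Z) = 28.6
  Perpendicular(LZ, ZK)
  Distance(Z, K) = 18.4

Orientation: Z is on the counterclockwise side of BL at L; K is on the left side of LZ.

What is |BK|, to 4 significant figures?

30.05

B is at the origin; BL runs at 66.6° with length 53.2, so L = 53.2·(cos 66.6°, sin 66.6°) = (21.13, 48.82). ∠BLZ = 64.3°, so LZ runs at 66.6° + (180° − 64.3°) = 182.3° from the x-axis; with |LZ| = 28.6, Z = L + 28.6·(cos 182.3°, sin 182.3°) = (-7.449, 47.68). The perpendicularity gives ZK at right angles to LZ; with |ZK| = 18.4 on the left of LZ, K = Z + 18.4·(0.04013, -0.9992) = (-6.710, 29.29). Then |BK| = |K − B| = 30.05.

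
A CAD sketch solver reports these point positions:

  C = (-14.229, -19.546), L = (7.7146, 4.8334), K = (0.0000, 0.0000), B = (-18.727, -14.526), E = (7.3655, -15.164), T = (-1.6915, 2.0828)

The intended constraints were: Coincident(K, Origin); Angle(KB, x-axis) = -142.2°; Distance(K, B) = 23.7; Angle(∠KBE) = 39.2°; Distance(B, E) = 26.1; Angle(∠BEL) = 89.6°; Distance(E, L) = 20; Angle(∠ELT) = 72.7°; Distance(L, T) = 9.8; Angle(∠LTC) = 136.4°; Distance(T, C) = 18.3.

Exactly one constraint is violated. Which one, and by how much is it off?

Distance(T, C) = 18.3 — off by 6.70.

K = (0.00, 0.00) ✓; KB at -142.2° ✓; |KB| = 23.70 ✓; ∠KBE = 39.20° ✓; |BE| = 26.10 ✓; ∠BEL = 89.60° ✓; |EL| = 20.00 ✓; ∠ELT = 72.70° ✓; |LT| = 9.800 ✓; ∠LTC = 136.4° ✓; |TC| = 25.00 ✗.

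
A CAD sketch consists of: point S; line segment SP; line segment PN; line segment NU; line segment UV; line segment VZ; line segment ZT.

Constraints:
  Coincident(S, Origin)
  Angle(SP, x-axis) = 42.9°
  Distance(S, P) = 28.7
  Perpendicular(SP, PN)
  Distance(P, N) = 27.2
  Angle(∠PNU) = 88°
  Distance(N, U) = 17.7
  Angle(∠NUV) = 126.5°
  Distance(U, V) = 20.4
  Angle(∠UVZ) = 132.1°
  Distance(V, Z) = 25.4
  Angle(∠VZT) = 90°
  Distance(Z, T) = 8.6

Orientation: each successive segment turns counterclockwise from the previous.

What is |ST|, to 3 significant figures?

18.9

S is at the origin; SP runs at 42.9° with length 28.7, so P = (21.0, 19.5). SP is perpendicular to PN, so PN runs at 133°; with |PN| = 27.2, N = (2.51, 39.5). ∠PNU = 88.0° gives NU at -135° from the x-axis; with |NU| = 17.7, U = (-10.0, 27.0). ∠NUV = 126.5° gives UV at -81.6° from the x-axis; with |UV| = 20.4, V = (-7.05, 6.79). ∠UVZ = 132.1° gives VZ at -33.7° from the x-axis; with |VZ| = 25.4, Z = (14.1, -7.31). ∠VZT = 90.0° gives ZT at 56.3° from the x-axis; with |ZT| = 8.6, T = (18.9, -0.151). Then |ST| = |T − S| = 18.9.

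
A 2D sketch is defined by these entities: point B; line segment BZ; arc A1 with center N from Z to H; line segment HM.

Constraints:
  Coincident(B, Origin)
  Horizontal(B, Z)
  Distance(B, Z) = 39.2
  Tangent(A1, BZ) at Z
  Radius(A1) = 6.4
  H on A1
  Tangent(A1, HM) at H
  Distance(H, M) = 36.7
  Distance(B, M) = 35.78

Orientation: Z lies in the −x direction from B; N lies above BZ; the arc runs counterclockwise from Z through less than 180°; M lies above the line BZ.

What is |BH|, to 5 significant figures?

34.016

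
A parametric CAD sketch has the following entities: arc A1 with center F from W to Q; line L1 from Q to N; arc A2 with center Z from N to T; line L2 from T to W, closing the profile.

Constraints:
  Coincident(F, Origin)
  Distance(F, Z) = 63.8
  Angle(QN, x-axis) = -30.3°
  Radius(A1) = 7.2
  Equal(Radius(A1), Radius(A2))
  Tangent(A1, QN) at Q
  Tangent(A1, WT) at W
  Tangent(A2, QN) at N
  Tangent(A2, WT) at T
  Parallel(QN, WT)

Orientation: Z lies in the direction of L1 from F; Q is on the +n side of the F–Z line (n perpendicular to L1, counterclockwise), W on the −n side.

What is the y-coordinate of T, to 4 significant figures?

-38.41

The slot axis is L1's direction at -30.3°, so u = (cos -30.3°, sin -30.3°) = (0.8634, -0.5045) and n = (−sin -30.3°, cos -30.3°) = (0.5045, 0.8634). F is at the origin and Z lies 63.8 along u from F, so Z = 63.8·u = (55.08, -32.19). Tangency of A1 to both parallel lines with radius 7.2 puts Q and W at F ± 7.2·n: Q = (3.633, 6.216), W = (-3.633, -6.216). Equal radii place N and T the same way about Z: N = Z + 7.2·n = (58.72, -25.97), T = Z − 7.2·n = (51.45, -38.41). So T.y = -38.41.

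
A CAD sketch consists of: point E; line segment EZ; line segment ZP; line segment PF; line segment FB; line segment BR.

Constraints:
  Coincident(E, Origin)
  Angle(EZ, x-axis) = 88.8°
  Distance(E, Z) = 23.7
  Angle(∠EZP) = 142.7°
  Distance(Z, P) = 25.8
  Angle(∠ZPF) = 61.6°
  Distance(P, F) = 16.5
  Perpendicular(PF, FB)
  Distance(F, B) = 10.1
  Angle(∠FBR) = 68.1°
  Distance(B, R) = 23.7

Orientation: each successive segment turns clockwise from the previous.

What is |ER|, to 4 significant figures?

50.22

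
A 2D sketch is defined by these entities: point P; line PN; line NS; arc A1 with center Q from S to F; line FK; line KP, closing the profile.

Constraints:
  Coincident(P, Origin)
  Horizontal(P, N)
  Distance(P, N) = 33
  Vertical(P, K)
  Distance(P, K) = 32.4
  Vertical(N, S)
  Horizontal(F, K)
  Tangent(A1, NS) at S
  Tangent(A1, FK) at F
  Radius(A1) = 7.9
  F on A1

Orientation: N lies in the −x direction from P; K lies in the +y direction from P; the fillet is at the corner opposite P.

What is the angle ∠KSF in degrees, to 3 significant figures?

31.5°

P is at the origin; PN is horizontal with |PN| = 33.0 and N on the −x side, so N = (-33.0, 0.00). P and K share the same x with |PK| = 32.4 and K on the +y side, so K = (0.00, 32.4). The virtual corner opposite P is at (-33.0, 32.4). Since A1 is tangent to NS there, QS ⟂ NS and since A1 is tangent to FK there, QF ⟂ FK, with radius 7.9, so the center Q sits 7.9 in from both sides at Q = (-25.1, 24.5). That places the tangent points at S = (-33.0, 24.5) on NS and F = (-25.1, 32.4) on FK. Then cos ∠KSF = SK·SF / (|SK||SF|), giving 31.5°.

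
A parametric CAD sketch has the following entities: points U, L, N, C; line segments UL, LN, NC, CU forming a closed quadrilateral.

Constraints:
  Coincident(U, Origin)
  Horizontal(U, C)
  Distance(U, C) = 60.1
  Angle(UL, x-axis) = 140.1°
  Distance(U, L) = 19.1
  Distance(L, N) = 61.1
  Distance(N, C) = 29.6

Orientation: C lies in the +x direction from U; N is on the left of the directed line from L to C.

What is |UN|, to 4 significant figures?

51.71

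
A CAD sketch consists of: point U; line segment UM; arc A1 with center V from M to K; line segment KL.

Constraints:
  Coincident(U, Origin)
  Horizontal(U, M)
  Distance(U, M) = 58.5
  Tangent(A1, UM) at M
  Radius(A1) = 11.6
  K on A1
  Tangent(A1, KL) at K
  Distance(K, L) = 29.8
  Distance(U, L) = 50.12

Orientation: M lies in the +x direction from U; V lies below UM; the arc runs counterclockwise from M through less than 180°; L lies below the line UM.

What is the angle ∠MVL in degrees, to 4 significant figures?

136.0°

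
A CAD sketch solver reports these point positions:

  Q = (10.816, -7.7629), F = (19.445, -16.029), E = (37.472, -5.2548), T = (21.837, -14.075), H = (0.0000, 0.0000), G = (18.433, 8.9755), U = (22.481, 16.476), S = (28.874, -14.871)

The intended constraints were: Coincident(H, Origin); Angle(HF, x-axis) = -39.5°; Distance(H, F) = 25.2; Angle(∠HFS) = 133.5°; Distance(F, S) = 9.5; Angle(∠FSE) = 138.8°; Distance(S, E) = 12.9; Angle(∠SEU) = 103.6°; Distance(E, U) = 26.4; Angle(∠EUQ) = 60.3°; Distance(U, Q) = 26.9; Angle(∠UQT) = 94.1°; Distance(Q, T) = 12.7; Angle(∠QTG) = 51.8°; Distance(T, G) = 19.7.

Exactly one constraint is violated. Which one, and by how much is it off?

Distance(T, G) = 19.7 — off by 3.60.

H = (0.00, 0.00) ✓; HF at -39.50° ✓; |HF| = 25.20 ✓; ∠HFS = 133.5° ✓; |FS| = 9.500 ✓; ∠FSE = 138.8° ✓; |SE| = 12.90 ✓; ∠SEU = 103.6° ✓; |EU| = 26.40 ✓; ∠EUQ = 60.30° ✓; |UQ| = 26.90 ✓; ∠UQT = 94.10° ✓; |QT| = 12.70 ✓; ∠QTG = 51.80° ✓; |TG| = 23.30 ✗.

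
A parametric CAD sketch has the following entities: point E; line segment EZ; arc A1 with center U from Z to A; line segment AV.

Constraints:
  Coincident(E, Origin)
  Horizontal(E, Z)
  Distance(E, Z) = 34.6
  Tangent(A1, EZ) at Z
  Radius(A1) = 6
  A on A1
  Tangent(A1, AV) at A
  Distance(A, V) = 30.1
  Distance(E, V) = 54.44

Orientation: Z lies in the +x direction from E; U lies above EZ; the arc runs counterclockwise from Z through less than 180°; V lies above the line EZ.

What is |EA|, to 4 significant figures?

41.04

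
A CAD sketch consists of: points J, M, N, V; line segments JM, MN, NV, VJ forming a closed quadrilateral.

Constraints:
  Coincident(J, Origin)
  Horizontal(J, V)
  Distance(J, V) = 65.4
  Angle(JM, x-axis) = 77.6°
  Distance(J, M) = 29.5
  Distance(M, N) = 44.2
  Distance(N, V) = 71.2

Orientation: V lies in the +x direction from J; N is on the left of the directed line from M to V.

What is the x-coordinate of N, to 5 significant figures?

33.519

J is at the origin; J and V share the same y with |JV| = 65.4 and V in +x, so V = (65.4, 0). JM runs at 77.6° with |JM| = 29.5, so M = (6.3347, 28.812). N is determined by |MN| = 44.2 and |NV| = 71.2 together: it lies at the intersection of circle(M, 44.2) and circle(V, 71.2). With |MV| = 65.718, the foot of the radical line on MV is 9.1530 from M and the perpendicular offset is √(44.2² − 9.1530²) = 43.242. Taking the left-of-MV solution: N = (33.519, 63.664).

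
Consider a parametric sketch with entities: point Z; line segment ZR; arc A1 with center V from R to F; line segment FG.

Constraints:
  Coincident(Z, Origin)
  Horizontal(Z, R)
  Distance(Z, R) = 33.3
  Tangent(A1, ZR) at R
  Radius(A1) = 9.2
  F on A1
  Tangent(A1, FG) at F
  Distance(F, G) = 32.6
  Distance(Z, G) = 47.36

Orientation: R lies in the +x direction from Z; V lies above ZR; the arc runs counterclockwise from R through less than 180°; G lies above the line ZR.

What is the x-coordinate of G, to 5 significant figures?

22.921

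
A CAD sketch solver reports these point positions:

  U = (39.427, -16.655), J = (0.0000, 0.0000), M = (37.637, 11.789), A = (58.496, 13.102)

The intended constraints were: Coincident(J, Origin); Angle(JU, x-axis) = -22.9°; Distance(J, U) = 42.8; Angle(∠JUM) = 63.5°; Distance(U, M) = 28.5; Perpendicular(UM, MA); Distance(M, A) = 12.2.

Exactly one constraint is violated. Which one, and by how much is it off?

Distance(M, A) = 12.2 — off by 8.70.

J = (0.00, 0.00) ✓; JU at -22.90° ✓; |JU| = 42.80 ✓; ∠JUM = 63.50° ✓; |UM| = 28.50 ✓; ∠(UM, MA) = 90.00° ✓; |MA| = 20.90 ✗.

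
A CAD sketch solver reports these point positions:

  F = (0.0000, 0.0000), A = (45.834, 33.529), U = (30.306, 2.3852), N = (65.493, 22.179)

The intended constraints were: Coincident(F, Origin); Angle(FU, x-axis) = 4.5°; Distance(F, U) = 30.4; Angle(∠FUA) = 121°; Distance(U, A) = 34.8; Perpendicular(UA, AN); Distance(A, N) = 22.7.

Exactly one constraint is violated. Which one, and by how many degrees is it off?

Perpendicular(UA, AN) — off by 3.50°.

F = (0.00, 0.00) ✓; FU at 4.500° ✓; |FU| = 30.40 ✓; ∠FUA = 121.0° ✓; |UA| = 34.80 ✓; ∠(UA, AN) = 93.50° ✗; |AN| = 22.70 ✓.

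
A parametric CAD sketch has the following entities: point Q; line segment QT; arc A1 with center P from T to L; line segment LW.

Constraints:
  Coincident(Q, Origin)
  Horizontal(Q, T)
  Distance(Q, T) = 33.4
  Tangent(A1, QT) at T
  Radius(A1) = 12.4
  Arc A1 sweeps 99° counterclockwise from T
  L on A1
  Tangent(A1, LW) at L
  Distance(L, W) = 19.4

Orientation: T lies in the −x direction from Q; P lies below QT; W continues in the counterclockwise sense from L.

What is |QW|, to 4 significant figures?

54.20

Q is at the origin; Q and T share the same y with |QT| = 33.4 and T on the −x side, so T = (-33.40, 0.000). Tangency of A1 to QT means the radius PT is perpendicular to QT, so P = T + (0, -12.4) = (-33.40, -12.40). On A1, T sits at bearing 90° from P; a 99° counterclockwise sweep puts L at bearing 189°, so L = P + 12.4·(cos 189°, sin 189°) = (-45.65, -14.34). The tangent condition forces PL to be normal to LW, so LW runs along (−sin 189°, cos 189°); with |LW| = 19.4, W = (-42.61, -33.50). Then |QW| = |W − Q| = 54.20.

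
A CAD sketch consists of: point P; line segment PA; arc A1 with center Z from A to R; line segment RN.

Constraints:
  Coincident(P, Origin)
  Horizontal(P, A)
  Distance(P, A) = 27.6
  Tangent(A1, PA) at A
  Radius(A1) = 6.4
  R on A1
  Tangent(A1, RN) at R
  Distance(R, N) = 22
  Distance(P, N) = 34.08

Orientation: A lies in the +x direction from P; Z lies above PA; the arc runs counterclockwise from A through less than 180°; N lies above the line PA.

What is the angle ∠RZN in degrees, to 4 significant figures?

73.78°

P is at the origin; PA is horizontal with |PA| = 27.6 and A on the +x side, so A = (27.60, 0.000). Tangency of A1 to PA means the radius ZA is perpendicular to PA, so Z = A + (0, 6.4) = (27.60, 6.400). Since ZR ⟂ RN (tangency), |ZN| = √(6.4² + 22.0²) = 22.91 regardless of where R sits on A1. So N lies on both circle(P, 34.08) and circle(Z, 22.91); the above-PA intersection is N = (19.61, 27.87). R is the foot of the tangent from N: R = (32.74, 10.22).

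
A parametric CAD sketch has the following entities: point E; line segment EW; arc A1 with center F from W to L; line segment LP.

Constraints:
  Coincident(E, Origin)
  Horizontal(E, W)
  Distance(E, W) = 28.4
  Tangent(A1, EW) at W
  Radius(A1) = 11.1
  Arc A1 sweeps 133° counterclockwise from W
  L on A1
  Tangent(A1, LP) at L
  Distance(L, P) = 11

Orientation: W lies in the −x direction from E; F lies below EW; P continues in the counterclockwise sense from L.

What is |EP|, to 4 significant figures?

39.44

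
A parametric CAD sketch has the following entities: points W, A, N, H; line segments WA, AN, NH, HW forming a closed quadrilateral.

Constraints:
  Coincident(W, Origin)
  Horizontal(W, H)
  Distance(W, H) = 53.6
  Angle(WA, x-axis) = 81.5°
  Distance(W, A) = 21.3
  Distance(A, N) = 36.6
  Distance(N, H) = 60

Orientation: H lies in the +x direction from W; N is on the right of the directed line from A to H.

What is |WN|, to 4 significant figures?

15.40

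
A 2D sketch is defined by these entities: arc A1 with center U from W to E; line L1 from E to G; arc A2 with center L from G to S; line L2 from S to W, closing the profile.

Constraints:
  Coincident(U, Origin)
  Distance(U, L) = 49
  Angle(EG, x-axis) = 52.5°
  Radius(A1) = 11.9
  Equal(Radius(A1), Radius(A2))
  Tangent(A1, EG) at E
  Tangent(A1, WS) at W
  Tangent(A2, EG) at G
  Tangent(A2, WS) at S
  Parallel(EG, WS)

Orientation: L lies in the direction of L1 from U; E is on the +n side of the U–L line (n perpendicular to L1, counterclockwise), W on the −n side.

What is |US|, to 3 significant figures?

50.4

Tangency of A1 to both parallel lines with radius 11.9 puts E and W at U ± 11.9·n: E = (-9.44, 7.24), W = (9.44, -7.24). Equal radii place G and S the same way about L: G = L + 11.9·n = (20.4, 46.1), S = L − 11.9·n = (39.3, 31.6). Then |US| = |S − U| = 50.4.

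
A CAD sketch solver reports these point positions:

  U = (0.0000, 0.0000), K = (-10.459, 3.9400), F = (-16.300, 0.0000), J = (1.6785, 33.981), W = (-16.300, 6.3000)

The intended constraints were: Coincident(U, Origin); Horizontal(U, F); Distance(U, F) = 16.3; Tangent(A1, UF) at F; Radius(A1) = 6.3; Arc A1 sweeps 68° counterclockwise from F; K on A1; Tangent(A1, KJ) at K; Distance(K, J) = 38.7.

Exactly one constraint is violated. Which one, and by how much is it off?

Distance(K, J) = 38.7 — off by 6.30.

U = (0.00, 0.00) ✓; U.y = 0.00, F.y = 0.00 ✓; |UF| = 16.30 ✓; ∠(WF, FU) = 90.00° ✓; |WF| = 6.300 ✓; bearing(W→K) − bearing(W→F) = 68.00° ✓; |WK| = 6.300 ✓; ∠(WK, KJ) = 90.00° ✓; |KJ| = 32.40 ✗.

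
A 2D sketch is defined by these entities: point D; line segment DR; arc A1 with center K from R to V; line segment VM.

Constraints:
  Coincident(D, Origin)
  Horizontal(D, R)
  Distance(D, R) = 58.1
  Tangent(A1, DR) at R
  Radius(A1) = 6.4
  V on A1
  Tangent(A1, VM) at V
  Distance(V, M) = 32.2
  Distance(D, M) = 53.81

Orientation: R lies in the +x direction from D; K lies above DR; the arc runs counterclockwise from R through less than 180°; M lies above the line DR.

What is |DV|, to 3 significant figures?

63.7

Checks: |KV| = 6.400 ✓; ∠(KV, VM) = 90.00° ✓; |VM| = 32.20 ✓; |DM| = 53.81 ✓.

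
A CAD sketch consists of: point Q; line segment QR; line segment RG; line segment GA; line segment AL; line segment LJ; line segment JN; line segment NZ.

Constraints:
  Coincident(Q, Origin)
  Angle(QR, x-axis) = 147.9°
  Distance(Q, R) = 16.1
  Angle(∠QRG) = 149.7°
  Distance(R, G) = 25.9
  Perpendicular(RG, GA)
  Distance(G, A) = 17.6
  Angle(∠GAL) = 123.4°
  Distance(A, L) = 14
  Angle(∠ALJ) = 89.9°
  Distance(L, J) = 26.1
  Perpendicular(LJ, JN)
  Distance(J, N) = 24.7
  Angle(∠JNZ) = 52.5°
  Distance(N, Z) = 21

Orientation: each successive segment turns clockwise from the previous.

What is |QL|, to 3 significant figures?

32.9

Q is at the origin; QR runs at 147.9° with length 16.1, so R = (-13.6, 8.56). ∠QRG = 149.7° gives RG at 118° from the x-axis; with |RG| = 25.9, G = (-25.6, 31.5). RG is perpendicular to GA, so GA runs at 27.6°; with |GA| = 17.6, A = (-10.0, 39.7). ∠GAL = 123.4° gives AL at -29.0° from the x-axis; with |AL| = 14.0, L = (2.20, 32.9). Then |QL| = |L − Q| = 32.9.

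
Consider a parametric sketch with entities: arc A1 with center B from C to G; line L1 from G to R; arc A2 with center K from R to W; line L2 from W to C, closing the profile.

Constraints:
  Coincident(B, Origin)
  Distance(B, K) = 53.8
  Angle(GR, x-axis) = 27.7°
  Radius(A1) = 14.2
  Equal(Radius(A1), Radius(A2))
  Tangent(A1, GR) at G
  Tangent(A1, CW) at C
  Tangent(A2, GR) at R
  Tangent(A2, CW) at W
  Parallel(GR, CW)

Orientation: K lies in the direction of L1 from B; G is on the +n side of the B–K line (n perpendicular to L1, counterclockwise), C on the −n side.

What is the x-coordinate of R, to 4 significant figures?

41.03

The slot axis is L1's direction at 27.7°, so u = (cos 27.7°, sin 27.7°) = (0.8854, 0.4648) and n = (−sin 27.7°, cos 27.7°) = (-0.4648, 0.8854). B is at the origin and K lies 53.8 along u from B, so K = 53.8·u = (47.63, 25.01). Tangency of A1 to both parallel lines with radius 14.2 puts G and C at B ± 14.2·n: G = (-6.601, 12.57), C = (6.601, -12.57). Equal radii place R and W the same way about K: R = K + 14.2·n = (41.03, 37.58), W = K − 14.2·n = (54.23, 12.44). So R.x = 41.03.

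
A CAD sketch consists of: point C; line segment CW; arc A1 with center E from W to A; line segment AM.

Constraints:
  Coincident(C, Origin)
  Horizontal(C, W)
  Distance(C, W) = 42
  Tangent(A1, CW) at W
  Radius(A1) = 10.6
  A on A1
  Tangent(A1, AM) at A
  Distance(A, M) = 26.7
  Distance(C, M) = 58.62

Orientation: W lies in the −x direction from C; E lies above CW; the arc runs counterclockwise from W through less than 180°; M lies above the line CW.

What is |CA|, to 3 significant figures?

35.7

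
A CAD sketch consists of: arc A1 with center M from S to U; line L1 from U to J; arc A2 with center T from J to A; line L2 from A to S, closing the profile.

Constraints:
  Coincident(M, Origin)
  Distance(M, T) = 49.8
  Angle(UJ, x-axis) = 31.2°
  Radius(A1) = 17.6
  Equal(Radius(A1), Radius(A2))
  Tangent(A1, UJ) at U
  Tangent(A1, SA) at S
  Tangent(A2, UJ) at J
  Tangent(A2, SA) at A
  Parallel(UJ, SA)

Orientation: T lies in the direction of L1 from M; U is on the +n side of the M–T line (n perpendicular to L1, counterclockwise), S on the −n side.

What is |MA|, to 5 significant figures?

52.819

The slot axis is L1's direction at 31.2°, so u = (cos 31.2°, sin 31.2°) = (0.85536, 0.51803) and n = (−sin 31.2°, cos 31.2°) = (-0.51803, 0.85536). M is at the origin and T lies 49.8 along u from M, so T = 49.8·u = (42.597, 25.798). Tangency of A1 to both parallel lines with radius 17.6 puts U and S at M ± 17.6·n: U = (-9.1173, 15.054), S = (9.1173, -15.054). Equal radii place J and A the same way about T: J = T + 17.6·n = (33.480, 40.852), A = T − 17.6·n = (51.714, 10.743). Then |MA| = |A − M| = 52.819.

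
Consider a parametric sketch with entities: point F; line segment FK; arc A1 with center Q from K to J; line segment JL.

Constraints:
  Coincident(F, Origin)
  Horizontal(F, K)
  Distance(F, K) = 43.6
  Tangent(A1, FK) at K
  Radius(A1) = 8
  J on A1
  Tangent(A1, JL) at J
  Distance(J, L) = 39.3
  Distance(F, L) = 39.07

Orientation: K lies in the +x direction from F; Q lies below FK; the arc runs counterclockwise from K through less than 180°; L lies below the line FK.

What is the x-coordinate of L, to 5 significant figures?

14.972

F is at the origin; FK is horizontal with |FK| = 43.6 and K on the +x side, so K = (43.600, 0.0000). Tangency of A1 to FK means the radius QK is perpendicular to FK, so Q = K + (0, -8) = (43.600, -8.0000). Since QJ ⟂ JL (tangency), |QL| = √(8.0² + 39.3²) = 40.106 regardless of where J sits on A1. So L lies on both circle(F, 39.07) and circle(Q, 40.106); the below-FK intersection is L = (14.972, -36.088). J is the foot of the tangent from L: J = (36.971, -3.5218).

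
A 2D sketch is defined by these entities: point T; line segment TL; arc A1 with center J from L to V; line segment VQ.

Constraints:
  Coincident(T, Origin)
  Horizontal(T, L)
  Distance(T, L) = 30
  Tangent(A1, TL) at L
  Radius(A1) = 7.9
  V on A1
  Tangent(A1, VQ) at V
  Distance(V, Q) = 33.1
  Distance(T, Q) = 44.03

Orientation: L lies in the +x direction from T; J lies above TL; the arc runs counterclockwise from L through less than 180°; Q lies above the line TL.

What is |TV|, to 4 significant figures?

38.60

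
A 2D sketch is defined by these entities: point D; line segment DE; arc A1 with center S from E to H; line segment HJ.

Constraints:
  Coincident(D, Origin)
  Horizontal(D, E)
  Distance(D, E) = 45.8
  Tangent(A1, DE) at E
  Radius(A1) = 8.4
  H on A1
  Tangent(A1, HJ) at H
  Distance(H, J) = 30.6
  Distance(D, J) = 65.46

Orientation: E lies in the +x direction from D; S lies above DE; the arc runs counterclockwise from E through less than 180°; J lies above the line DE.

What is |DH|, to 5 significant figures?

54.915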